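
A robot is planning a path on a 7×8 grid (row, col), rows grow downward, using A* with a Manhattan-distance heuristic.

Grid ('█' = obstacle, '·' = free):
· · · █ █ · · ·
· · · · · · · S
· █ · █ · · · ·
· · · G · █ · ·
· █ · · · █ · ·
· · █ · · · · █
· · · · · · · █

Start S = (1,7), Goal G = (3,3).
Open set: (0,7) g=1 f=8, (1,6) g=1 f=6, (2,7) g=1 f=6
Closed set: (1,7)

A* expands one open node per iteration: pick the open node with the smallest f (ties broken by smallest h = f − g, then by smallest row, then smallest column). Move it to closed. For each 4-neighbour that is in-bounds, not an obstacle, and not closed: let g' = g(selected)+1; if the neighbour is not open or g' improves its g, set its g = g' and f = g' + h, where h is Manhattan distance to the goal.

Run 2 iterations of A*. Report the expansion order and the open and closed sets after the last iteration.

step 1: expand (1,6) (f=6, h=5) → closed; open now [(0,6) g=2 f=8, (0,7) g=1 f=8, (1,5) g=2 f=6, (2,6) g=2 f=6, (2,7) g=1 f=6]
step 2: expand (1,5) (f=6, h=4) → closed; open now [(0,5) g=3 f=8, (0,6) g=2 f=8, (0,7) g=1 f=8, (1,4) g=3 f=6, (2,5) g=3 f=6, (2,6) g=2 f=6, (2,7) g=1 f=6]

order=[(1,6) → (1,5)]; open=[(0,5) g=3 f=8, (0,6) g=2 f=8, (0,7) g=1 f=8, (1,4) g=3 f=6, (2,5) g=3 f=6, (2,6) g=2 f=6, (2,7) g=1 f=6]; closed=[(1,5), (1,6), (1,7)]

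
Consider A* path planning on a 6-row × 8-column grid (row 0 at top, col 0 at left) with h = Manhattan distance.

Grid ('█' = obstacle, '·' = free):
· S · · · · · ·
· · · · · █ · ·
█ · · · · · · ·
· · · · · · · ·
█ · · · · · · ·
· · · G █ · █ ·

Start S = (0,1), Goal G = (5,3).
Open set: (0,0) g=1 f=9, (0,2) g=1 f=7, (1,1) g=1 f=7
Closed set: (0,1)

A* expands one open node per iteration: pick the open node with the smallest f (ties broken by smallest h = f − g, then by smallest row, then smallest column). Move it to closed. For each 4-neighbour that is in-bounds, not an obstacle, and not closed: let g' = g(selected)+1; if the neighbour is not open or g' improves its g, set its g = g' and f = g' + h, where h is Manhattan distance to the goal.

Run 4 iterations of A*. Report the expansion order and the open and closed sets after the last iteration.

step 1: expand (0,2) (f=7, h=6) → closed; open now [(0,0) g=1 f=9, (0,3) g=2 f=7, (1,1) g=1 f=7, (1,2) g=2 f=7]
step 2: expand (0,3) (f=7, h=5) → closed; open now [(0,0) g=1 f=9, (0,4) g=3 f=9, (1,1) g=1 f=7, (1,2) g=2 f=7, (1,3) g=3 f=7]
step 3: expand (1,3) (f=7, h=4) → closed; open now [(0,0) g=1 f=9, (0,4) g=3 f=9, (1,1) g=1 f=7, (1,2) g=2 f=7, (1,4) g=4 f=9, (2,3) g=4 f=7]
step 4: expand (2,3) (f=7, h=3) → closed; open now [(0,0) g=1 f=9, (0,4) g=3 f=9, (1,1) g=1 f=7, (1,2) g=2 f=7, (1,4) g=4 f=9, (2,2) g=5 f=9, (2,4) g=5 f=9, (3,3) g=5 f=7]

order=[(0,2) → (0,3) → (1,3) → (2,3)]; open=[(0,0) g=1 f=9, (0,4) g=3 f=9, (1,1) g=1 f=7, (1,2) g=2 f=7, (1,4) g=4 f=9, (2,2) g=5 f=9, (2,4) g=5 f=9, (3,3) g=5 f=7]; closed=[(0,1), (0,2), (0,3), (1,3), (2,3)]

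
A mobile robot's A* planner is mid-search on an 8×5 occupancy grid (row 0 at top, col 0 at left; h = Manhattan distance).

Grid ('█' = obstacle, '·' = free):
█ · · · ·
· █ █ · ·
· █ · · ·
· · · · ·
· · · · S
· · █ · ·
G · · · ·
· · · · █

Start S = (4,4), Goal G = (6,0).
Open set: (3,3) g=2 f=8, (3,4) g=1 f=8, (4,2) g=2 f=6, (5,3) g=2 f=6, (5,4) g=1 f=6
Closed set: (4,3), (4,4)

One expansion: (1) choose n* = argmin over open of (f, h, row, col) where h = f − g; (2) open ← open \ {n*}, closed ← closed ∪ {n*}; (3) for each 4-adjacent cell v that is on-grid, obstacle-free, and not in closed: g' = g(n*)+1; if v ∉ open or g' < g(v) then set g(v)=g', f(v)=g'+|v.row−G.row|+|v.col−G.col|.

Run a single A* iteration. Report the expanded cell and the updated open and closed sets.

step 1: expand (4,2) (f=6, h=4) → closed; open now [(3,2) g=3 f=8, (3,3) g=2 f=8, (3,4) g=1 f=8, (4,1) g=3 f=6, (5,3) g=2 f=6, (5,4) g=1 f=6]

expanded=(4,2); open=[(3,2) g=3 f=8, (3,3) g=2 f=8, (3,4) g=1 f=8, (4,1) g=3 f=6, (5,3) g=2 f=6, (5,4) g=1 f=6]; closed=[(4,2), (4,3), (4,4)]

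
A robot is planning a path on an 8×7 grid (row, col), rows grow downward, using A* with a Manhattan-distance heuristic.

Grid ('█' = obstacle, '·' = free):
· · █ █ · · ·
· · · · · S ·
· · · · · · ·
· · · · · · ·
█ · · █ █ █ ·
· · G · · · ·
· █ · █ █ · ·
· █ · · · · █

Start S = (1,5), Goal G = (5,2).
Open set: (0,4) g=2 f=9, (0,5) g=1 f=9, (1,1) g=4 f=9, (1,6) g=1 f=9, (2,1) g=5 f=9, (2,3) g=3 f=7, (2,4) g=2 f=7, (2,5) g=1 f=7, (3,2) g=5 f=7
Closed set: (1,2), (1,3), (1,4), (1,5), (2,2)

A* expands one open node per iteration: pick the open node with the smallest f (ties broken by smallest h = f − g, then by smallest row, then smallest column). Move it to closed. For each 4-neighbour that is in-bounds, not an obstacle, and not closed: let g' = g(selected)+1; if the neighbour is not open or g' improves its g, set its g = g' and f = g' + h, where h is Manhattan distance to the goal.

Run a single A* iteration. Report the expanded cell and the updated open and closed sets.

step 1: expand (3,2) (f=7, h=2) → closed; open now [(0,4) g=2 f=9, (0,5) g=1 f=9, (1,1) g=4 f=9, (1,6) g=1 f=9, (2,1) g=5 f=9, (2,3) g=3 f=7, (2,4) g=2 f=7, (2,5) g=1 f=7, (3,1) g=6 f=9, (3,3) g=6 f=9, (4,2) g=6 f=7]

expanded=(3,2); open=[(0,4) g=2 f=9, (0,5) g=1 f=9, (1,1) g=4 f=9, (1,6) g=1 f=9, (2,1) g=5 f=9, (2,3) g=3 f=7, (2,4) g=2 f=7, (2,5) g=1 f=7, (3,1) g=6 f=9, (3,3) g=6 f=9, (4,2) g=6 f=7]; closed=[(1,2), (1,3), (1,4), (1,5), (2,2), (3,2)]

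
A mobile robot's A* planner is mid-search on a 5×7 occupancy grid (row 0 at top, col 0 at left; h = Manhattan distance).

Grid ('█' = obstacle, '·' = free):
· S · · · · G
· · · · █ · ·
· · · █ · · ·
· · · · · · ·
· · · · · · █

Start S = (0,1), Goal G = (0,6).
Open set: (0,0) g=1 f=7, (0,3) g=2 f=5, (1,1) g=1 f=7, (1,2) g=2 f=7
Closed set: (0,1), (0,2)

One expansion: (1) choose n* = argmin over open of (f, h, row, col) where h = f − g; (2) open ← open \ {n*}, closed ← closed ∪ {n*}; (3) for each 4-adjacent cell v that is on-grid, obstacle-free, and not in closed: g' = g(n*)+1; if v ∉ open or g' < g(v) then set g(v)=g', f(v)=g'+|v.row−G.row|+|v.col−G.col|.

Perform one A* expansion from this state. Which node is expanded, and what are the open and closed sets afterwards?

expanded=(0,3); open=[(0,0) g=1 f=7, (0,4) g=3 f=5, (1,1) g=1 f=7, (1,2) g=2 f=7, (1,3) g=3 f=7]; closed=[(0,1), (0,2), (0,3)]

step 1: expand (0,3) (f=5, h=3) → closed; open now [(0,0) g=1 f=7, (0,4) g=3 f=5, (1,1) g=1 f=7, (1,2) g=2 f=7, (1,3) g=3 f=7]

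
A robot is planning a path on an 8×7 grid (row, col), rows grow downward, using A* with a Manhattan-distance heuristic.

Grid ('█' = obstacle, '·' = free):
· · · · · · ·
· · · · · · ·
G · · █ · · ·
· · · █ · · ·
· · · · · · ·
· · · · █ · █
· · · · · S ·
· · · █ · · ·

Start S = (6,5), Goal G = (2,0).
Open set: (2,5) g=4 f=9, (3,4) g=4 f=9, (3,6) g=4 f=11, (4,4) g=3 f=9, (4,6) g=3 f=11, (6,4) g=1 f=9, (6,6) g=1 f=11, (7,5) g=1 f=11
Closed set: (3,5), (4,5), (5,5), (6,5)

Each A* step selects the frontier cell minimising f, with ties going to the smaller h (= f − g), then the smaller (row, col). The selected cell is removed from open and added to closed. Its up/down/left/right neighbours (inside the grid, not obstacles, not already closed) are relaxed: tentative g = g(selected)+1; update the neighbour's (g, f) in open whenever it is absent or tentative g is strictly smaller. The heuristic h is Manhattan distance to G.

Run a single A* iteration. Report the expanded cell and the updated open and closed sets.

step 1: expand (2,5) (f=9, h=5) → closed; open now [(1,5) g=5 f=11, (2,4) g=5 f=9, (2,6) g=5 f=11, (3,4) g=4 f=9, (3,6) g=4 f=11, (4,4) g=3 f=9, (4,6) g=3 f=11, (6,4) g=1 f=9, (6,6) g=1 f=11, (7,5) g=1 f=11]

expanded=(2,5); open=[(1,5) g=5 f=11, (2,4) g=5 f=9, (2,6) g=5 f=11, (3,4) g=4 f=9, (3,6) g=4 f=11, (4,4) g=3 f=9, (4,6) g=3 f=11, (6,4) g=1 f=9, (6,6) g=1 f=11, (7,5) g=1 f=11]; closed=[(2,5), (3,5), (4,5), (5,5), (6,5)]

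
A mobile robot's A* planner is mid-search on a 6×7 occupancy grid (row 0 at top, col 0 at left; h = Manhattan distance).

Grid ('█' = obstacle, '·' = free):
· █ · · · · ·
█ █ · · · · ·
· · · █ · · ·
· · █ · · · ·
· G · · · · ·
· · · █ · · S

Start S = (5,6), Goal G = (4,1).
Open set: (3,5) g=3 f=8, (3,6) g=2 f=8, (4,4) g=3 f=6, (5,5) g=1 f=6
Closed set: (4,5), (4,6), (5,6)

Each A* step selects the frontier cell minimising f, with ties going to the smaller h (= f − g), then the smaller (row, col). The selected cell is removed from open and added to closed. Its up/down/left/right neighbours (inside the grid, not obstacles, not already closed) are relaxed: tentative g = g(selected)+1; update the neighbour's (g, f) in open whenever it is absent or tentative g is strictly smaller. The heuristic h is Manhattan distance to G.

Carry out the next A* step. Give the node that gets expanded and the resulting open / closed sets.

step 1: expand (4,4) (f=6, h=3) → closed; open now [(3,4) g=4 f=8, (3,5) g=3 f=8, (3,6) g=2 f=8, (4,3) g=4 f=6, (5,4) g=4 f=8, (5,5) g=1 f=6]

expanded=(4,4); open=[(3,4) g=4 f=8, (3,5) g=3 f=8, (3,6) g=2 f=8, (4,3) g=4 f=6, (5,4) g=4 f=8, (5,5) g=1 f=6]; closed=[(4,4), (4,5), (4,6), (5,6)]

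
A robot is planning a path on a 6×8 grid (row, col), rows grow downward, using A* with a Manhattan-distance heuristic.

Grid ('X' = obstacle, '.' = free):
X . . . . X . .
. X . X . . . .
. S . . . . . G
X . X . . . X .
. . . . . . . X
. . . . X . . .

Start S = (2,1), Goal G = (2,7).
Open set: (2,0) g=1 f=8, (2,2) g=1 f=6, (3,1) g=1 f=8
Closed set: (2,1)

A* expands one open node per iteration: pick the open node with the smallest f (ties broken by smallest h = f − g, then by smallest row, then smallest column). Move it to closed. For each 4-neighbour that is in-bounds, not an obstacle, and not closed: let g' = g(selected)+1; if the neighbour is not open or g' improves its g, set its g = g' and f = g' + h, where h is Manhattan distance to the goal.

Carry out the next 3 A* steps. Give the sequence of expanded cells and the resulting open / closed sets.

order=[(2,2) → (2,3) → (2,4)]; open=[(1,2) g=2 f=8, (1,4) g=4 f=8, (2,0) g=1 f=8, (2,5) g=4 f=6, (3,1) g=1 f=8, (3,3) g=3 f=8, (3,4) g=4 f=8]; closed=[(2,1), (2,2), (2,3), (2,4)]

step 1: expand (2,2) (f=6, h=5) → closed; open now [(1,2) g=2 f=8, (2,0) g=1 f=8, (2,3) g=2 f=6, (3,1) g=1 f=8]
step 2: expand (2,3) (f=6, h=4) → closed; open now [(1,2) g=2 f=8, (2,0) g=1 f=8, (2,4) g=3 f=6, (3,1) g=1 f=8, (3,3) g=3 f=8]
step 3: expand (2,4) (f=6, h=3) → closed; open now [(1,2) g=2 f=8, (1,4) g=4 f=8, (2,0) g=1 f=8, (2,5) g=4 f=6, (3,1) g=1 f=8, (3,3) g=3 f=8, (3,4) g=4 f=8]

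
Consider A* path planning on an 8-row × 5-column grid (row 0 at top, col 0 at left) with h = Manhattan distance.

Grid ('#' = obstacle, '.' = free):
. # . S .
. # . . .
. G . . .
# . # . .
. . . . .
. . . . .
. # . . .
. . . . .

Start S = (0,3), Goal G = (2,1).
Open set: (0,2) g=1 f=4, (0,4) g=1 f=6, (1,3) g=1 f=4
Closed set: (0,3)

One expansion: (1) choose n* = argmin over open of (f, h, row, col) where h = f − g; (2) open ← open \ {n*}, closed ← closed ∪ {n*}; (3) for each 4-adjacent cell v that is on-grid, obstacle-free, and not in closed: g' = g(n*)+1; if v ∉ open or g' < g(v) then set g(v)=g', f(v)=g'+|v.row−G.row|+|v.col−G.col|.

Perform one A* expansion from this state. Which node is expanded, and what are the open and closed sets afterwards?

expanded=(0,2); open=[(0,4) g=1 f=6, (1,2) g=2 f=4, (1,3) g=1 f=4]; closed=[(0,2), (0,3)]

step 1: expand (0,2) (f=4, h=3) → closed; open now [(0,4) g=1 f=6, (1,2) g=2 f=4, (1,3) g=1 f=4]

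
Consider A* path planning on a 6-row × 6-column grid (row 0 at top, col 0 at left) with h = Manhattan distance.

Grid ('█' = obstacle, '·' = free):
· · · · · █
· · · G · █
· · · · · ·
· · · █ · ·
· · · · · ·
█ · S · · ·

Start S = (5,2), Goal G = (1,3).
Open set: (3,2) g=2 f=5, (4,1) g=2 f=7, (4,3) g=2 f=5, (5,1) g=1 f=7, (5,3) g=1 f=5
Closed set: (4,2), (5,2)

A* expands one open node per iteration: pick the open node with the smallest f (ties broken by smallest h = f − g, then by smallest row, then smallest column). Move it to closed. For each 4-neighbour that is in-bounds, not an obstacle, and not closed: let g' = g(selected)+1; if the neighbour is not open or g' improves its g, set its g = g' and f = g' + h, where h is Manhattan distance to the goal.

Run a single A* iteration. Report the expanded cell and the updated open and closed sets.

step 1: expand (3,2) (f=5, h=3) → closed; open now [(2,2) g=3 f=5, (3,1) g=3 f=7, (4,1) g=2 f=7, (4,3) g=2 f=5, (5,1) g=1 f=7, (5,3) g=1 f=5]

expanded=(3,2); open=[(2,2) g=3 f=5, (3,1) g=3 f=7, (4,1) g=2 f=7, (4,3) g=2 f=5, (5,1) g=1 f=7, (5,3) g=1 f=5]; closed=[(3,2), (4,2), (5,2)]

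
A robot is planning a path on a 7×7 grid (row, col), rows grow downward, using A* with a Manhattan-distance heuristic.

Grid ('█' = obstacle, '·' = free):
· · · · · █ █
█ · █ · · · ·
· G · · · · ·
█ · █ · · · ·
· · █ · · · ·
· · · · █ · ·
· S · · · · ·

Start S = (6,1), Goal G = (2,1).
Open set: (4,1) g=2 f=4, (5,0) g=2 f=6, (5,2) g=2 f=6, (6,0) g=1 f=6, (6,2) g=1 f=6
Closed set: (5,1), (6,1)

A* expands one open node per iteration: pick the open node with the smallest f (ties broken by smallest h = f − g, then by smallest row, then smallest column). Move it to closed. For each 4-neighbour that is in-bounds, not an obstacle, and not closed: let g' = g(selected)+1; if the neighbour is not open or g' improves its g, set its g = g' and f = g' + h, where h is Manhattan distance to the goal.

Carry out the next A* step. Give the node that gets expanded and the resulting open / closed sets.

step 1: expand (4,1) (f=4, h=2) → closed; open now [(3,1) g=3 f=4, (4,0) g=3 f=6, (5,0) g=2 f=6, (5,2) g=2 f=6, (6,0) g=1 f=6, (6,2) g=1 f=6]

expanded=(4,1); open=[(3,1) g=3 f=4, (4,0) g=3 f=6, (5,0) g=2 f=6, (5,2) g=2 f=6, (6,0) g=1 f=6, (6,2) g=1 f=6]; closed=[(4,1), (5,1), (6,1)]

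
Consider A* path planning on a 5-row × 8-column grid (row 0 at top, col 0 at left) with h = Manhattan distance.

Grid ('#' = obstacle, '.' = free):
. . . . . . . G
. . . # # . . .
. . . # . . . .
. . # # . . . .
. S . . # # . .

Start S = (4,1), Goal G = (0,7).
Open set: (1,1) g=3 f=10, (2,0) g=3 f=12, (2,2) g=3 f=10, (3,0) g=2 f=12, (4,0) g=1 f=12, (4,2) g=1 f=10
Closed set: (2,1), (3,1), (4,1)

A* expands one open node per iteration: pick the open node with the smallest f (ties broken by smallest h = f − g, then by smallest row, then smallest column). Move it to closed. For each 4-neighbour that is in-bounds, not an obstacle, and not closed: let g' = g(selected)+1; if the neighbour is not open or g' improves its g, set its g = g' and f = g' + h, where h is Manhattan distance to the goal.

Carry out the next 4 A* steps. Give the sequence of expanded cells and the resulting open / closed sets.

step 1: expand (1,1) (f=10, h=7) → closed; open now [(0,1) g=4 f=10, (1,0) g=4 f=12, (1,2) g=4 f=10, (2,0) g=3 f=12, (2,2) g=3 f=10, (3,0) g=2 f=12, (4,0) g=1 f=12, (4,2) g=1 f=10]
step 2: expand (0,1) (f=10, h=6) → closed; open now [(0,0) g=5 f=12, (0,2) g=5 f=10, (1,0) g=4 f=12, (1,2) g=4 f=10, (2,0) g=3 f=12, (2,2) g=3 f=10, (3,0) g=2 f=12, (4,0) g=1 f=12, (4,2) g=1 f=10]
step 3: expand (0,2) (f=10, h=5) → closed; open now [(0,0) g=5 f=12, (0,3) g=6 f=10, (1,0) g=4 f=12, (1,2) g=4 f=10, (2,0) g=3 f=12, (2,2) g=3 f=10, (3,0) g=2 f=12, (4,0) g=1 f=12, (4,2) g=1 f=10]
step 4: expand (0,3) (f=10, h=4) → closed; open now [(0,0) g=5 f=12, (0,4) g=7 f=10, (1,0) g=4 f=12, (1,2) g=4 f=10, (2,0) g=3 f=12, (2,2) g=3 f=10, (3,0) g=2 f=12, (4,0) g=1 f=12, (4,2) g=1 f=10]

order=[(1,1) → (0,1) → (0,2) → (0,3)]; open=[(0,0) g=5 f=12, (0,4) g=7 f=10, (1,0) g=4 f=12, (1,2) g=4 f=10, (2,0) g=3 f=12, (2,2) g=3 f=10, (3,0) g=2 f=12, (4,0) g=1 f=12, (4,2) g=1 f=10]; closed=[(0,1), (0,2), (0,3), (1,1), (2,1), (3,1), (4,1)]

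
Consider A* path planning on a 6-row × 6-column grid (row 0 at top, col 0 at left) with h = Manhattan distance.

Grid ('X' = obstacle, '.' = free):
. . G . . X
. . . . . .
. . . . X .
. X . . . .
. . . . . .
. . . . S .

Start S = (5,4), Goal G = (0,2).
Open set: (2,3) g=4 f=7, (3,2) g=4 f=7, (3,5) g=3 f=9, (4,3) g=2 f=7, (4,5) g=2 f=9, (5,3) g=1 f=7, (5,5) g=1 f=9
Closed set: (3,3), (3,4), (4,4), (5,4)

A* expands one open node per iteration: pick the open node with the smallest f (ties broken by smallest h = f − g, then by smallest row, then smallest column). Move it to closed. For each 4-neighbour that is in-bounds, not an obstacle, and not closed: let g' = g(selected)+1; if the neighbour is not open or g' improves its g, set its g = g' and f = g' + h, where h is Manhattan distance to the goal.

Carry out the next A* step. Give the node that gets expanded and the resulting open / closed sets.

expanded=(2,3); open=[(1,3) g=5 f=7, (2,2) g=5 f=7, (3,2) g=4 f=7, (3,5) g=3 f=9, (4,3) g=2 f=7, (4,5) g=2 f=9, (5,3) g=1 f=7, (5,5) g=1 f=9]; closed=[(2,3), (3,3), (3,4), (4,4), (5,4)]

step 1: expand (2,3) (f=7, h=3) → closed; open now [(1,3) g=5 f=7, (2,2) g=5 f=7, (3,2) g=4 f=7, (3,5) g=3 f=9, (4,3) g=2 f=7, (4,5) g=2 f=9, (5,3) g=1 f=7, (5,5) g=1 f=9]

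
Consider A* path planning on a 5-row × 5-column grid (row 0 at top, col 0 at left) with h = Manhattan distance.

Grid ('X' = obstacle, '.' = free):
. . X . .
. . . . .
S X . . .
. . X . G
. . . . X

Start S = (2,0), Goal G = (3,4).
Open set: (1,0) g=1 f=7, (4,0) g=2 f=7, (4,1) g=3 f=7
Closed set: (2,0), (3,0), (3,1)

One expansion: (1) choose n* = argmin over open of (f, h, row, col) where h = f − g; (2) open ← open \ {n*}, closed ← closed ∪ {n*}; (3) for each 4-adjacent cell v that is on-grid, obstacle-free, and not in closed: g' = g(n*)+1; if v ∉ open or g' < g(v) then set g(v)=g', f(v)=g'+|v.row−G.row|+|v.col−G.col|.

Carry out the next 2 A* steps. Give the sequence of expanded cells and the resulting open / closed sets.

order=[(4,1) → (4,2)]; open=[(1,0) g=1 f=7, (4,0) g=2 f=7, (4,3) g=5 f=7]; closed=[(2,0), (3,0), (3,1), (4,1), (4,2)]

step 1: expand (4,1) (f=7, h=4) → closed; open now [(1,0) g=1 f=7, (4,0) g=2 f=7, (4,2) g=4 f=7]
step 2: expand (4,2) (f=7, h=3) → closed; open now [(1,0) g=1 f=7, (4,0) g=2 f=7, (4,3) g=5 f=7]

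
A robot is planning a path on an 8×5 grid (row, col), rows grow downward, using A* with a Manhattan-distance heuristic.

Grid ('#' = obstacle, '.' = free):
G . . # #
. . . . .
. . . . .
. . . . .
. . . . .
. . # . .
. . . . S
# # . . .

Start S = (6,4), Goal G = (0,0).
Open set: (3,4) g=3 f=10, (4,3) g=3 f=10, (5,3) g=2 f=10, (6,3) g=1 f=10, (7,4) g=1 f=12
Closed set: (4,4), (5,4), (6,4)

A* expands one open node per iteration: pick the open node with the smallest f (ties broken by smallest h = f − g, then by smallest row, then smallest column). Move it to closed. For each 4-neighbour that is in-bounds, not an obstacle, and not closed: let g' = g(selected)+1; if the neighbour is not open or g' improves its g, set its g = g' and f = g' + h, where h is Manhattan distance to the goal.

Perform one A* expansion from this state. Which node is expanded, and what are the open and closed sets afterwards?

expanded=(3,4); open=[(2,4) g=4 f=10, (3,3) g=4 f=10, (4,3) g=3 f=10, (5,3) g=2 f=10, (6,3) g=1 f=10, (7,4) g=1 f=12]; closed=[(3,4), (4,4), (5,4), (6,4)]

step 1: expand (3,4) (f=10, h=7) → closed; open now [(2,4) g=4 f=10, (3,3) g=4 f=10, (4,3) g=3 f=10, (5,3) g=2 f=10, (6,3) g=1 f=10, (7,4) g=1 f=12]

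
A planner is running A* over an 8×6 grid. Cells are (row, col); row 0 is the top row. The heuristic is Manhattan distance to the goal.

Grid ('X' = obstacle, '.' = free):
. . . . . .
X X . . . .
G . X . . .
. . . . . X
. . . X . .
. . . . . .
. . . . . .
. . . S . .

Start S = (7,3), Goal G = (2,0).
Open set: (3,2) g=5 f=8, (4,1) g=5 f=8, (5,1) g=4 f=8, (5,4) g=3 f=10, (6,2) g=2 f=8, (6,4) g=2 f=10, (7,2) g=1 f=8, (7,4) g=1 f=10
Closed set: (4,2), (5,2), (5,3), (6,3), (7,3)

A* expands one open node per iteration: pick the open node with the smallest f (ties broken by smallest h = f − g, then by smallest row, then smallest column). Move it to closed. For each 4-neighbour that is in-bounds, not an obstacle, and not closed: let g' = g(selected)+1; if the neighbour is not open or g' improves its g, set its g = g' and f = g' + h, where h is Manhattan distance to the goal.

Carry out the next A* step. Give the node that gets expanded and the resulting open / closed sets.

step 1: expand (3,2) (f=8, h=3) → closed; open now [(3,1) g=6 f=8, (3,3) g=6 f=10, (4,1) g=5 f=8, (5,1) g=4 f=8, (5,4) g=3 f=10, (6,2) g=2 f=8, (6,4) g=2 f=10, (7,2) g=1 f=8, (7,4) g=1 f=10]

expanded=(3,2); open=[(3,1) g=6 f=8, (3,3) g=6 f=10, (4,1) g=5 f=8, (5,1) g=4 f=8, (5,4) g=3 f=10, (6,2) g=2 f=8, (6,4) g=2 f=10, (7,2) g=1 f=8, (7,4) g=1 f=10]; closed=[(3,2), (4,2), (5,2), (5,3), (6,3), (7,3)]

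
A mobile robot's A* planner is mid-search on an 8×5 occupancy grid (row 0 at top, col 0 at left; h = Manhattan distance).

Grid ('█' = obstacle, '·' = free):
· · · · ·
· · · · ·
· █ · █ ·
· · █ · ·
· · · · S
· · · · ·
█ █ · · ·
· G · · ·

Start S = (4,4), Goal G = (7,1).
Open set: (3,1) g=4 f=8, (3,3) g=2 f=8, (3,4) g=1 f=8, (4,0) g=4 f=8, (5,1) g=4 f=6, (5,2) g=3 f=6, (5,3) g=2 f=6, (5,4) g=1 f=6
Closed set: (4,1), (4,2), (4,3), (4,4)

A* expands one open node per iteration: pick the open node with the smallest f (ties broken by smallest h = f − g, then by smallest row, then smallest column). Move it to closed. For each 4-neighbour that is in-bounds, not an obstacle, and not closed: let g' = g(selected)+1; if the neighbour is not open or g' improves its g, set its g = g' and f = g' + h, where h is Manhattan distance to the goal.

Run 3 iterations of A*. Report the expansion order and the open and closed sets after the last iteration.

order=[(5,1) → (5,2) → (6,2)]; open=[(3,1) g=4 f=8, (3,3) g=2 f=8, (3,4) g=1 f=8, (4,0) g=4 f=8, (5,0) g=5 f=8, (5,3) g=2 f=6, (5,4) g=1 f=6, (6,3) g=5 f=8, (7,2) g=5 f=6]; closed=[(4,1), (4,2), (4,3), (4,4), (5,1), (5,2), (6,2)]

step 1: expand (5,1) (f=6, h=2) → closed; open now [(3,1) g=4 f=8, (3,3) g=2 f=8, (3,4) g=1 f=8, (4,0) g=4 f=8, (5,0) g=5 f=8, (5,2) g=3 f=6, (5,3) g=2 f=6, (5,4) g=1 f=6]
step 2: expand (5,2) (f=6, h=3) → closed; open now [(3,1) g=4 f=8, (3,3) g=2 f=8, (3,4) g=1 f=8, (4,0) g=4 f=8, (5,0) g=5 f=8, (5,3) g=2 f=6, (5,4) g=1 f=6, (6,2) g=4 f=6]
step 3: expand (6,2) (f=6, h=2) → closed; open now [(3,1) g=4 f=8, (3,3) g=2 f=8, (3,4) g=1 f=8, (4,0) g=4 f=8, (5,0) g=5 f=8, (5,3) g=2 f=6, (5,4) g=1 f=6, (6,3) g=5 f=8, (7,2) g=5 f=6]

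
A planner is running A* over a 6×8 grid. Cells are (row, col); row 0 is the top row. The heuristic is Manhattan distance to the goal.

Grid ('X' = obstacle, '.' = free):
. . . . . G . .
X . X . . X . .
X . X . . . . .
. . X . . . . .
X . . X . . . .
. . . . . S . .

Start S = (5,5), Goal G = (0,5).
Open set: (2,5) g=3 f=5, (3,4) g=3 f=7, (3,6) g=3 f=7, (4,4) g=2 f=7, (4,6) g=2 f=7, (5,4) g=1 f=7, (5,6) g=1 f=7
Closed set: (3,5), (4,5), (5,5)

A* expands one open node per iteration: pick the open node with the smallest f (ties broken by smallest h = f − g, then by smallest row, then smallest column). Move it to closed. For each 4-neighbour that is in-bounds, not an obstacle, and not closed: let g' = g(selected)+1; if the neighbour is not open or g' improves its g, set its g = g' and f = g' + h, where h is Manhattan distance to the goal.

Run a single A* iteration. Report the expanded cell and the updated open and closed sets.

step 1: expand (2,5) (f=5, h=2) → closed; open now [(2,4) g=4 f=7, (2,6) g=4 f=7, (3,4) g=3 f=7, (3,6) g=3 f=7, (4,4) g=2 f=7, (4,6) g=2 f=7, (5,4) g=1 f=7, (5,6) g=1 f=7]

expanded=(2,5); open=[(2,4) g=4 f=7, (2,6) g=4 f=7, (3,4) g=3 f=7, (3,6) g=3 f=7, (4,4) g=2 f=7, (4,6) g=2 f=7, (5,4) g=1 f=7, (5,6) g=1 f=7]; closed=[(2,5), (3,5), (4,5), (5,5)]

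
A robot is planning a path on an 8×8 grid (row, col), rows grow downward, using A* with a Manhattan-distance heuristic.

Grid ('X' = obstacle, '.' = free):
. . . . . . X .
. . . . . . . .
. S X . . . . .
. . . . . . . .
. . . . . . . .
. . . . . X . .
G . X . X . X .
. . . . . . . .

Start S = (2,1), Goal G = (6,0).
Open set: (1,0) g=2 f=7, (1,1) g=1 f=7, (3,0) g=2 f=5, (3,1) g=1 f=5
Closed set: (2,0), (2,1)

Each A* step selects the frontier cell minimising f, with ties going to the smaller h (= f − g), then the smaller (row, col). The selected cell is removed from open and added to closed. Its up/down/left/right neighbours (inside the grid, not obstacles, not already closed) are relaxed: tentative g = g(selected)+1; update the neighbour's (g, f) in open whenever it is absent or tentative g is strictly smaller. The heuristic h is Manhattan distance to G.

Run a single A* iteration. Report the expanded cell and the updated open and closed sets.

expanded=(3,0); open=[(1,0) g=2 f=7, (1,1) g=1 f=7, (3,1) g=1 f=5, (4,0) g=3 f=5]; closed=[(2,0), (2,1), (3,0)]

step 1: expand (3,0) (f=5, h=3) → closed; open now [(1,0) g=2 f=7, (1,1) g=1 f=7, (3,1) g=1 f=5, (4,0) g=3 f=5]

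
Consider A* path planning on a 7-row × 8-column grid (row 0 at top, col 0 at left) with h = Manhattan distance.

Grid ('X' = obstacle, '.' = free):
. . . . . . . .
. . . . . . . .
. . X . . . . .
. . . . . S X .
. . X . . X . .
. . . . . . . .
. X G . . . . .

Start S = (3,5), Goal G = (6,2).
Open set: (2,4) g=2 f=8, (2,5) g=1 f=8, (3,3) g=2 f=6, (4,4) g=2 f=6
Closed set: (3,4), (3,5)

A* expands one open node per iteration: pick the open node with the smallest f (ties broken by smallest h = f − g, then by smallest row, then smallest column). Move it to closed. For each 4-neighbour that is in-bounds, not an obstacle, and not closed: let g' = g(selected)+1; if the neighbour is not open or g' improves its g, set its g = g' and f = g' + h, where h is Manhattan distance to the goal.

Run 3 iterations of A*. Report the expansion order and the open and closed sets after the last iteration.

step 1: expand (3,3) (f=6, h=4) → closed; open now [(2,3) g=3 f=8, (2,4) g=2 f=8, (2,5) g=1 f=8, (3,2) g=3 f=6, (4,3) g=3 f=6, (4,4) g=2 f=6]
step 2: expand (3,2) (f=6, h=3) → closed; open now [(2,3) g=3 f=8, (2,4) g=2 f=8, (2,5) g=1 f=8, (3,1) g=4 f=8, (4,3) g=3 f=6, (4,4) g=2 f=6]
step 3: expand (4,3) (f=6, h=3) → closed; open now [(2,3) g=3 f=8, (2,4) g=2 f=8, (2,5) g=1 f=8, (3,1) g=4 f=8, (4,4) g=2 f=6, (5,3) g=4 f=6]

order=[(3,3) → (3,2) → (4,3)]; open=[(2,3) g=3 f=8, (2,4) g=2 f=8, (2,5) g=1 f=8, (3,1) g=4 f=8, (4,4) g=2 f=6, (5,3) g=4 f=6]; closed=[(3,2), (3,3), (3,4), (3,5), (4,3)]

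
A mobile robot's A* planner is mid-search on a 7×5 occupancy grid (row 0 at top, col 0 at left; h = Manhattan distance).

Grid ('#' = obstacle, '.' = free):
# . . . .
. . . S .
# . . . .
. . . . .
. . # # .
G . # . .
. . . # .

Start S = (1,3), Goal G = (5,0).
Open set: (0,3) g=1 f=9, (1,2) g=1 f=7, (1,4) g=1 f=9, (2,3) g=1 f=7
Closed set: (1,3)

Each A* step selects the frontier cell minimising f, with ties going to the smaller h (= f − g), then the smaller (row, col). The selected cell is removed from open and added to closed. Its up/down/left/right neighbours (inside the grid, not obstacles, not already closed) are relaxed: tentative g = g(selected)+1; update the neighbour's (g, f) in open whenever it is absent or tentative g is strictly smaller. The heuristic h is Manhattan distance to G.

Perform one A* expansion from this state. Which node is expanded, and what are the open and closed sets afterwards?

expanded=(1,2); open=[(0,2) g=2 f=9, (0,3) g=1 f=9, (1,1) g=2 f=7, (1,4) g=1 f=9, (2,2) g=2 f=7, (2,3) g=1 f=7]; closed=[(1,2), (1,3)]

step 1: expand (1,2) (f=7, h=6) → closed; open now [(0,2) g=2 f=9, (0,3) g=1 f=9, (1,1) g=2 f=7, (1,4) g=1 f=9, (2,2) g=2 f=7, (2,3) g=1 f=7]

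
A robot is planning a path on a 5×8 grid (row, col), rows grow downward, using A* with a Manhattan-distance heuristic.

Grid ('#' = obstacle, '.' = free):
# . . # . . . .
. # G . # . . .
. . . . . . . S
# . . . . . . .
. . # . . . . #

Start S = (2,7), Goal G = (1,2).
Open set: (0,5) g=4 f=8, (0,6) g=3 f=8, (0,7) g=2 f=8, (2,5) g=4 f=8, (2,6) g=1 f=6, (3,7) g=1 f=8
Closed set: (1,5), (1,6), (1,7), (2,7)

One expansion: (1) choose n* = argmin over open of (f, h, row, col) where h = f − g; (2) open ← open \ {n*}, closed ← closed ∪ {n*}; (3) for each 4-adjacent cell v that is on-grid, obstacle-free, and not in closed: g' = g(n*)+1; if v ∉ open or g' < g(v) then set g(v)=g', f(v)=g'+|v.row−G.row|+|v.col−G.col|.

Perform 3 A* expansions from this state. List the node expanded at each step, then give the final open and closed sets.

step 1: expand (2,6) (f=6, h=5) → closed; open now [(0,5) g=4 f=8, (0,6) g=3 f=8, (0,7) g=2 f=8, (2,5) g=2 f=6, (3,6) g=2 f=8, (3,7) g=1 f=8]
step 2: expand (2,5) (f=6, h=4) → closed; open now [(0,5) g=4 f=8, (0,6) g=3 f=8, (0,7) g=2 f=8, (2,4) g=3 f=6, (3,5) g=3 f=8, (3,6) g=2 f=8, (3,7) g=1 f=8]
step 3: expand (2,4) (f=6, h=3) → closed; open now [(0,5) g=4 f=8, (0,6) g=3 f=8, (0,7) g=2 f=8, (2,3) g=4 f=6, (3,4) g=4 f=8, (3,5) g=3 f=8, (3,6) g=2 f=8, (3,7) g=1 f=8]

order=[(2,6) → (2,5) → (2,4)]; open=[(0,5) g=4 f=8, (0,6) g=3 f=8, (0,7) g=2 f=8, (2,3) g=4 f=6, (3,4) g=4 f=8, (3,5) g=3 f=8, (3,6) g=2 f=8, (3,7) g=1 f=8]; closed=[(1,5), (1,6), (1,7), (2,4), (2,5), (2,6), (2,7)]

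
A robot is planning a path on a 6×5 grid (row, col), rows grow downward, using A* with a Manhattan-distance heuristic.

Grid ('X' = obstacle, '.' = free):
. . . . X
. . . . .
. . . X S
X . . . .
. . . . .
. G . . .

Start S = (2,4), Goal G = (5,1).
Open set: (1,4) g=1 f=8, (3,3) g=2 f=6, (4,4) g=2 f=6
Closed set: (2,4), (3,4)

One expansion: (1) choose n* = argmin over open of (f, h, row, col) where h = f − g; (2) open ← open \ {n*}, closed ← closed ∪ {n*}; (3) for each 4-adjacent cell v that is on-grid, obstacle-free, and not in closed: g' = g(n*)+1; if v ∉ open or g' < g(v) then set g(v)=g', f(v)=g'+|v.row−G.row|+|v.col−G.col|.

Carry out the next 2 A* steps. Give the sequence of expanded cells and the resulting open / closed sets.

order=[(3,3) → (3,2)]; open=[(1,4) g=1 f=8, (2,2) g=4 f=8, (3,1) g=4 f=6, (4,2) g=4 f=6, (4,3) g=3 f=6, (4,4) g=2 f=6]; closed=[(2,4), (3,2), (3,3), (3,4)]

step 1: expand (3,3) (f=6, h=4) → closed; open now [(1,4) g=1 f=8, (3,2) g=3 f=6, (4,3) g=3 f=6, (4,4) g=2 f=6]
step 2: expand (3,2) (f=6, h=3) → closed; open now [(1,4) g=1 f=8, (2,2) g=4 f=8, (3,1) g=4 f=6, (4,2) g=4 f=6, (4,3) g=3 f=6, (4,4) g=2 f=6]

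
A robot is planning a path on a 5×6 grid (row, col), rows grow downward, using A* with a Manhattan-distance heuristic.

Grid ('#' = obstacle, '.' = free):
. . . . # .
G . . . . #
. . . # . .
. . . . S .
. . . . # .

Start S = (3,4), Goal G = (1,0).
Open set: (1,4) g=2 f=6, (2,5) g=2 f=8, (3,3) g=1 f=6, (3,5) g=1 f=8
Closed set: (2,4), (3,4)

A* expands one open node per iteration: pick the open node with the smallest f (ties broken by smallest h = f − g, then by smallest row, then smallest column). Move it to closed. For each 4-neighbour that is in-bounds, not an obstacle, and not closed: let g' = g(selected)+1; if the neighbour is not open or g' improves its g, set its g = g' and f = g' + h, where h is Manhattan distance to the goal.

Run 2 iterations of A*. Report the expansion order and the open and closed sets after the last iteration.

order=[(1,4) → (1,3)]; open=[(0,3) g=4 f=8, (1,2) g=4 f=6, (2,5) g=2 f=8, (3,3) g=1 f=6, (3,5) g=1 f=8]; closed=[(1,3), (1,4), (2,4), (3,4)]

step 1: expand (1,4) (f=6, h=4) → closed; open now [(1,3) g=3 f=6, (2,5) g=2 f=8, (3,3) g=1 f=6, (3,5) g=1 f=8]
step 2: expand (1,3) (f=6, h=3) → closed; open now [(0,3) g=4 f=8, (1,2) g=4 f=6, (2,5) g=2 f=8, (3,3) g=1 f=6, (3,5) g=1 f=8]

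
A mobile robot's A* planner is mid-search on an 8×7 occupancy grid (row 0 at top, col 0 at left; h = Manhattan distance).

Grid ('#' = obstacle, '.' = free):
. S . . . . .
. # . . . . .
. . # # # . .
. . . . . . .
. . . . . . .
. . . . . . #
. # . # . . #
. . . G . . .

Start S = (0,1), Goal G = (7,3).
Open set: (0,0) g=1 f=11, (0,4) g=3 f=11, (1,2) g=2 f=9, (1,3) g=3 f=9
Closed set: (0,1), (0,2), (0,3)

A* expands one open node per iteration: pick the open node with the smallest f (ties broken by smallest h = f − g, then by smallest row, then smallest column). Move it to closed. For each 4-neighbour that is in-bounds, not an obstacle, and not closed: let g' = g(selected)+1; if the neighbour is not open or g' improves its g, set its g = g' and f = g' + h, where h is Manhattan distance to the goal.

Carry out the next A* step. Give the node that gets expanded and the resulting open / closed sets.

step 1: expand (1,3) (f=9, h=6) → closed; open now [(0,0) g=1 f=11, (0,4) g=3 f=11, (1,2) g=2 f=9, (1,4) g=4 f=11]

expanded=(1,3); open=[(0,0) g=1 f=11, (0,4) g=3 f=11, (1,2) g=2 f=9, (1,4) g=4 f=11]; closed=[(0,1), (0,2), (0,3), (1,3)]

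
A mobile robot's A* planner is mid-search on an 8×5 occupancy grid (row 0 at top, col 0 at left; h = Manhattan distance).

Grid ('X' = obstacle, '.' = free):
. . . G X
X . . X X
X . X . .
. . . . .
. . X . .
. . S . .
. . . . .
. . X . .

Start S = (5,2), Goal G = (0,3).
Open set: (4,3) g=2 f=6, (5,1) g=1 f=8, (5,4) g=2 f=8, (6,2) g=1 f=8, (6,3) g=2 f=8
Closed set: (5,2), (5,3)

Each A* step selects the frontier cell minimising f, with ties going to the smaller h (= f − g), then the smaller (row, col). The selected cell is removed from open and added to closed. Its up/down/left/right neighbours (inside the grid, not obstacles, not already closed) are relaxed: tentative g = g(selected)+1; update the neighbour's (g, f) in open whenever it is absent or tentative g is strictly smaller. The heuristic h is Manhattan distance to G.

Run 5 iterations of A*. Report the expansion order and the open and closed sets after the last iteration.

step 1: expand (4,3) (f=6, h=4) → closed; open now [(3,3) g=3 f=6, (4,4) g=3 f=8, (5,1) g=1 f=8, (5,4) g=2 f=8, (6,2) g=1 f=8, (6,3) g=2 f=8]
step 2: expand (3,3) (f=6, h=3) → closed; open now [(2,3) g=4 f=6, (3,2) g=4 f=8, (3,4) g=4 f=8, (4,4) g=3 f=8, (5,1) g=1 f=8, (5,4) g=2 f=8, (6,2) g=1 f=8, (6,3) g=2 f=8]
step 3: expand (2,3) (f=6, h=2) → closed; open now [(2,4) g=5 f=8, (3,2) g=4 f=8, (3,4) g=4 f=8, (4,4) g=3 f=8, (5,1) g=1 f=8, (5,4) g=2 f=8, (6,2) g=1 f=8, (6,3) g=2 f=8]
step 4: expand (2,4) (f=8, h=3) → closed; open now [(3,2) g=4 f=8, (3,4) g=4 f=8, (4,4) g=3 f=8, (5,1) g=1 f=8, (5,4) g=2 f=8, (6,2) g=1 f=8, (6,3) g=2 f=8]
step 5: expand (3,2) (f=8, h=4) → closed; open now [(3,1) g=5 f=10, (3,4) g=4 f=8, (4,4) g=3 f=8, (5,1) g=1 f=8, (5,4) g=2 f=8, (6,2) g=1 f=8, (6,3) g=2 f=8]

order=[(4,3) → (3,3) → (2,3) → (2,4) → (3,2)]; open=[(3,1) g=5 f=10, (3,4) g=4 f=8, (4,4) g=3 f=8, (5,1) g=1 f=8, (5,4) g=2 f=8, (6,2) g=1 f=8, (6,3) g=2 f=8]; closed=[(2,3), (2,4), (3,2), (3,3), (4,3), (5,2), (5,3)]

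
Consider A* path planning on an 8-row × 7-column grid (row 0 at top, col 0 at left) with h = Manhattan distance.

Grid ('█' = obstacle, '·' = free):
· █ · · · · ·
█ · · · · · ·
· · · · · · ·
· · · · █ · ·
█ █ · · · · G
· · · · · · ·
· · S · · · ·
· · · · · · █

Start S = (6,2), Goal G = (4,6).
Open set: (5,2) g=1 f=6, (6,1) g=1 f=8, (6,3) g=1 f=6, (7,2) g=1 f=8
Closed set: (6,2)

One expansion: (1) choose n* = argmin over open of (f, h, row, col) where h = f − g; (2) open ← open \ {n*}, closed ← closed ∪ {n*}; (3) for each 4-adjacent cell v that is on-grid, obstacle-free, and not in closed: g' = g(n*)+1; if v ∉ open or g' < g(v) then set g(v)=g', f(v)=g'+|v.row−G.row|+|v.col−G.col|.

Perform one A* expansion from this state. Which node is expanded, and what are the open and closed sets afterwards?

expanded=(5,2); open=[(4,2) g=2 f=6, (5,1) g=2 f=8, (5,3) g=2 f=6, (6,1) g=1 f=8, (6,3) g=1 f=6, (7,2) g=1 f=8]; closed=[(5,2), (6,2)]

step 1: expand (5,2) (f=6, h=5) → closed; open now [(4,2) g=2 f=6, (5,1) g=2 f=8, (5,3) g=2 f=6, (6,1) g=1 f=8, (6,3) g=1 f=6, (7,2) g=1 f=8]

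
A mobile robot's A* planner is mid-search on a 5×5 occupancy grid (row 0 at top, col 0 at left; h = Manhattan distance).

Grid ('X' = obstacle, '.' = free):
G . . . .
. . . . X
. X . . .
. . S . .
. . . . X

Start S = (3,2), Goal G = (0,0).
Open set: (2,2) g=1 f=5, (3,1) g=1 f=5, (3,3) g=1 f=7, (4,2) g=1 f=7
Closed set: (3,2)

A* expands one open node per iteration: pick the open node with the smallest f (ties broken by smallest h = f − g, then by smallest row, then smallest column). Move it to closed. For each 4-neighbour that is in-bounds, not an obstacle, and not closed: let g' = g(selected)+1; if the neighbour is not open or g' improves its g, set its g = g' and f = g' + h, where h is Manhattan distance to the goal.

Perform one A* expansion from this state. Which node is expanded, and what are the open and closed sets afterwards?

expanded=(2,2); open=[(1,2) g=2 f=5, (2,3) g=2 f=7, (3,1) g=1 f=5, (3,3) g=1 f=7, (4,2) g=1 f=7]; closed=[(2,2), (3,2)]

step 1: expand (2,2) (f=5, h=4) → closed; open now [(1,2) g=2 f=5, (2,3) g=2 f=7, (3,1) g=1 f=5, (3,3) g=1 f=7, (4,2) g=1 f=7]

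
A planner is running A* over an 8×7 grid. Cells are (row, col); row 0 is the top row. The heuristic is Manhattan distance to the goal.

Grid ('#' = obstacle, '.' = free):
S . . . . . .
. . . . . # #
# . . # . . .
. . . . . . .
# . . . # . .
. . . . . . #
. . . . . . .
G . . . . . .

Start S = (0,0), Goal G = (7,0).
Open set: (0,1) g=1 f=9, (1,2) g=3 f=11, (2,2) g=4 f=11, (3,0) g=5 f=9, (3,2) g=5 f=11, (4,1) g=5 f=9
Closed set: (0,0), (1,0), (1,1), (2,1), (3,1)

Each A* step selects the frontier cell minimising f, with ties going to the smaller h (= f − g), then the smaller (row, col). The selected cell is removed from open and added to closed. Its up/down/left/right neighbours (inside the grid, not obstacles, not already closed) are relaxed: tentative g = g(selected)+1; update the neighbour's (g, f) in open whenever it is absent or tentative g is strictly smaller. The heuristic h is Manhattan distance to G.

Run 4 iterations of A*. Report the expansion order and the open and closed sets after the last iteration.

step 1: expand (3,0) (f=9, h=4) → closed; open now [(0,1) g=1 f=9, (1,2) g=3 f=11, (2,2) g=4 f=11, (3,2) g=5 f=11, (4,1) g=5 f=9]
step 2: expand (4,1) (f=9, h=4) → closed; open now [(0,1) g=1 f=9, (1,2) g=3 f=11, (2,2) g=4 f=11, (3,2) g=5 f=11, (4,2) g=6 f=11, (5,1) g=6 f=9]
step 3: expand (5,1) (f=9, h=3) → closed; open now [(0,1) g=1 f=9, (1,2) g=3 f=11, (2,2) g=4 f=11, (3,2) g=5 f=11, (4,2) g=6 f=11, (5,0) g=7 f=9, (5,2) g=7 f=11, (6,1) g=7 f=9]
step 4: expand (5,0) (f=9, h=2) → closed; open now [(0,1) g=1 f=9, (1,2) g=3 f=11, (2,2) g=4 f=11, (3,2) g=5 f=11, (4,2) g=6 f=11, (5,2) g=7 f=11, (6,0) g=8 f=9, (6,1) g=7 f=9]

order=[(3,0) → (4,1) → (5,1) → (5,0)]; open=[(0,1) g=1 f=9, (1,2) g=3 f=11, (2,2) g=4 f=11, (3,2) g=5 f=11, (4,2) g=6 f=11, (5,2) g=7 f=11, (6,0) g=8 f=9, (6,1) g=7 f=9]; closed=[(0,0), (1,0), (1,1), (2,1), (3,0), (3,1), (4,1), (5,0), (5,1)]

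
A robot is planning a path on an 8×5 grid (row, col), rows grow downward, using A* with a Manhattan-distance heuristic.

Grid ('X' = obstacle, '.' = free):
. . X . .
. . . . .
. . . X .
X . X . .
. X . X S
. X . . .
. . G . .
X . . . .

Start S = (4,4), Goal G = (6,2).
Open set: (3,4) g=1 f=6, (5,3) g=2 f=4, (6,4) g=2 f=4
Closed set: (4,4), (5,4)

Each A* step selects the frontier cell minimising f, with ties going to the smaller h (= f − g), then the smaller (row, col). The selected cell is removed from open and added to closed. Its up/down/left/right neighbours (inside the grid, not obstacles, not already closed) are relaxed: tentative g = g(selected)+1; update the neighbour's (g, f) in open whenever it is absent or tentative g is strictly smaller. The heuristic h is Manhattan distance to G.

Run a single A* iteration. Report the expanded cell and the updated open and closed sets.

expanded=(5,3); open=[(3,4) g=1 f=6, (5,2) g=3 f=4, (6,3) g=3 f=4, (6,4) g=2 f=4]; closed=[(4,4), (5,3), (5,4)]

step 1: expand (5,3) (f=4, h=2) → closed; open now [(3,4) g=1 f=6, (5,2) g=3 f=4, (6,3) g=3 f=4, (6,4) g=2 f=4]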